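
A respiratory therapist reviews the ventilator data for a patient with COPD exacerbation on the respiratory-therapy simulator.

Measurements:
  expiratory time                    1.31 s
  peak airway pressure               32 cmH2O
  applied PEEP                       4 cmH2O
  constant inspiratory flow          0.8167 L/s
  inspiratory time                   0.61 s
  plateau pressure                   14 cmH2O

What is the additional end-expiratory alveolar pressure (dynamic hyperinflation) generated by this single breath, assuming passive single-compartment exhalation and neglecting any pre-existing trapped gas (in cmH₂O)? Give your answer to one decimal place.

3.0

Vt = flow × Ti = 0.8167 L/s × 0.61 s × 1000 mL/L = 498.19 mL.
R = (PIP − Pplat)/V̇ = (32 − 14) / 0.8167 = 18.0/0.8167 = 22.04 cmH2O·s/L.
C = Vt/(Pplat − PEEP) = 498.19 / (14 − 4) = 498.19/10.0 = 49.819 mL/cmH2O.
τ = R × C = 22.04 × 0.04982 L/cmH2O = 1.098 s.
Fraction remaining = e^(−Te/τ) = e^(−1.31/1.098) = 0.3033; trapped volume = 498.19 × 0.3033 = 151.1 mL.
Additional alveolar pressure from trapping ≈ V_trapped / C = 151.1 / 49.819 = 3.033 cmH2O.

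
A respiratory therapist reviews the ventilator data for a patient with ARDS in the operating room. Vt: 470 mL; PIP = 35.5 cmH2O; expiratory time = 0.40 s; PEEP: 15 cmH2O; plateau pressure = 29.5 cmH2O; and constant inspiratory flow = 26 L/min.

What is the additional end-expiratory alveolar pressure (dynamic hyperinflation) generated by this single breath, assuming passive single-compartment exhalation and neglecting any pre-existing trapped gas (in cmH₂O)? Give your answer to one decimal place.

5.9

Flow: 26 L/min ÷ 60 = 0.4333 L/s.
R = (PIP − Pplat)/V̇ = (35.5 − 29.5) / 0.4333 = 6.0/0.4333 = 13.847 cmH2O·s/L.
C = Vt/(Pplat − PEEP) = 470.0 / (29.5 − 15) = 470.0/14.5 = 32.414 mL/cmH2O.
τ = R × C = 13.847 × 0.03241 L/cmH2O = 0.4488 s.
Fraction remaining = e^(−Te/τ) = e^(−0.40/0.4488) = 0.4101; trapped volume = 470.0 × 0.4101 = 192.75 mL.
Additional alveolar pressure from trapping ≈ V_trapped / C = 192.75 / 32.414 = 5.947 cmH2O.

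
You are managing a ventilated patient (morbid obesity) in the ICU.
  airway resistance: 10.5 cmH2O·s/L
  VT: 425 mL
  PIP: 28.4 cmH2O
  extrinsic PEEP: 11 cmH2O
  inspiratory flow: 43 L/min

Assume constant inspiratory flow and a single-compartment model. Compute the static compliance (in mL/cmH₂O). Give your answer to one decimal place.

43.0

Flow: 43 L/min ÷ 60 = 0.7167 L/s.
Equation of motion (constant flow): PIP = Vt/C + R·V̇ + PEEP.
Vt/C = PIP − R·V̇ − PEEP = 28.4 − 10.5×0.7167 − 11 = 28.4 − 7.525 − 11 = 9.875 cmH2O.
C = Vt / 9.875 = 425 / 9.875 = 43.038 mL/cmH2O.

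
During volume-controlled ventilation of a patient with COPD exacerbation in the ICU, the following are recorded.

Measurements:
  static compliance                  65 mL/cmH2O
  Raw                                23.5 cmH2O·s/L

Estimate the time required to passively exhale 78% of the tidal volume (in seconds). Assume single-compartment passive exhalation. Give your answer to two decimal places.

2.31

τ = R × C = 23.5 × 65 mL/cmH2O = 23.5 × 0.065 L/cmH2O = 1.528 s.
Exhaled fraction f = 1 − e^(−t/τ) → t = −τ·ln(1 − f) = −1.528·ln(0.22) = 2.314 s.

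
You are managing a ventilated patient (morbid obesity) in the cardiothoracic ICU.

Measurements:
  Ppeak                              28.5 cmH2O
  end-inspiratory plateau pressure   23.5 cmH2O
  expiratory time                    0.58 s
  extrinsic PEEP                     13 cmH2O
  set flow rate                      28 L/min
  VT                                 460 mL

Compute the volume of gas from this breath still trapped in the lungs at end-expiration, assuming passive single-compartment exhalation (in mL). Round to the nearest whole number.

Flow: 28 L/min ÷ 60 = 0.4667 L/s.
R = (PIP − Pplat)/V̇ = (28.5 − 23.5) / 0.4667 = 5.0/0.4667 = 10.714 cmH2O·s/L.
C = Vt/(Pplat − PEEP) = 460.0 / (23.5 − 13) = 460.0/10.5 = 43.81 mL/cmH2O.
τ = R × C = 10.714 × 0.04381 L/cmH2O = 0.4694 s.
Fraction remaining = e^(−Te/τ) = e^(−0.58/0.4694) = 0.2907.
Trapped volume = 460.0 × 0.2907 = 133.72 mL.

134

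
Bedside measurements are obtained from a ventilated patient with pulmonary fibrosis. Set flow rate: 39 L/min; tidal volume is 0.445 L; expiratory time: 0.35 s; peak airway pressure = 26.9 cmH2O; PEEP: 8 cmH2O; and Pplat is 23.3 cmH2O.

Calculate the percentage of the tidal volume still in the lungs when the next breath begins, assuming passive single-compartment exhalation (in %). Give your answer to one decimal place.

Flow: 39 L/min ÷ 60 = 0.65 L/s.
R = (PIP − Pplat)/V̇ = (26.9 − 23.3) / 0.65 = 3.6/0.65 = 5.538 cmH2O·s/L.
C = Vt/(Pplat − PEEP) = 445.0 / (23.3 − 8) = 445.0/15.3 = 29.085 mL/cmH2O.
τ = R × C = 5.538 × 0.02909 L/cmH2O = 0.1611 s.
Fraction remaining at end-expiration = e^(−Te/τ) = e^(−0.35/0.1611) = 0.1139 → 11.39%.

11.4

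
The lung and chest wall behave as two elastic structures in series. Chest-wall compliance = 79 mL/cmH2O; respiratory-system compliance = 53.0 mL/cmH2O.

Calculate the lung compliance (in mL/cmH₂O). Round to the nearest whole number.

1/CL = 1/Crs − 1/Ccw.
1/CL = 1/53.0 − 1/79 = 0.00621.
CL = 161.03 mL/cmH2O.

161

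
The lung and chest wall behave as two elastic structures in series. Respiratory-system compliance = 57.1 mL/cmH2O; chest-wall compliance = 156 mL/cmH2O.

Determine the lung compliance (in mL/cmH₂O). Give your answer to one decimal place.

1/CL = 1/Crs − 1/Ccw.
1/CL = 1/57.1 − 1/156 = 0.0111.
CL = 90.09 mL/cmH2O.

90.1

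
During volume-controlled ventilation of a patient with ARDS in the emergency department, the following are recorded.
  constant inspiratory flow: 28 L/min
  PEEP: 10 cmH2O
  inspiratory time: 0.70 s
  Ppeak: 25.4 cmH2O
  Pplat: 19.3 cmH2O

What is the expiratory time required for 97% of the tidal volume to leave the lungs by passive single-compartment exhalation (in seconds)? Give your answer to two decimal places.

Flow: 28 L/min ÷ 60 = 0.4667 L/s.
Vt = flow × Ti = 0.4667 L/s × 0.70 s × 1000 mL/L = 326.69 mL.
R = (PIP − Pplat)/V̇ = (25.4 − 19.3) / 0.4667 = 6.1/0.4667 = 13.07 cmH2O·s/L.
C = Vt/(Pplat − PEEP) = 326.69 / (19.3 − 10) = 326.69/9.3 = 35.128 mL/cmH2O.
τ = R × C = 13.07 × 0.03513 L/cmH2O = 0.4591 s.
t = −τ·ln(1 − 0.97) = −0.4591·ln(0.03) = 1.61 s.

1.61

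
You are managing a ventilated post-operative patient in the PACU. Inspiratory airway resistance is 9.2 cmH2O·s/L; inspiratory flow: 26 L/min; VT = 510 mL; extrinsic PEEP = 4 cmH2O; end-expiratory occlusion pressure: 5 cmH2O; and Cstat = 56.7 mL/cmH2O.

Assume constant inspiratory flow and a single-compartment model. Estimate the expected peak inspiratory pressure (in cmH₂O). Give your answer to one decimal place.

Flow: 26 L/min ÷ 60 = 0.4333 L/s.
Total PEEP = 5 cmH2O (set 4 + intrinsic 1); this is the baseline alveolar pressure.
Equation of motion (constant flow): PIP = Vt/C + R·V̇ + PEEP.
PIP = 510/56.7 + 9.2×0.4333 + 5 = 8.995 + 3.986 + 5 = 17.981 cmH2O.

18.0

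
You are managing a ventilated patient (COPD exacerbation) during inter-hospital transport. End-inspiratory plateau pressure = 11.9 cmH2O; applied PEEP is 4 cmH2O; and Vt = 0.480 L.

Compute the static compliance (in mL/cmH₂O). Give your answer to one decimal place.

Cstat = Vt / (Pplat − PEEP) = 480 / (11.9 − 4) = 480 / 7.9 = 60.759 mL/cmH2O.

60.8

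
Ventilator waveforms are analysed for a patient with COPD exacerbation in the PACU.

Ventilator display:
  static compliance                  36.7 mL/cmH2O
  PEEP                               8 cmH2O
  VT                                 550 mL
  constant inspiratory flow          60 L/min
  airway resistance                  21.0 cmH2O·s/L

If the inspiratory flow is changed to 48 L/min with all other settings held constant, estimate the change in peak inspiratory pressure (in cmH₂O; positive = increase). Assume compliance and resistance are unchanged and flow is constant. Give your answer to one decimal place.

-4.2

Flow: 60 L/min ÷ 60 = 1 L/s.
New flow: 48 L/min ÷ 60 = 0.8 L/s.
PIP = Vt/C + R·V̇ + PEEP (constant-flow equation of motion).
Only the resistive term changes: ΔPIP = R × ΔV̇ = 21.0 × (0.8 − 1) = 21.0 × -0.2 = -4.2 cmH2O.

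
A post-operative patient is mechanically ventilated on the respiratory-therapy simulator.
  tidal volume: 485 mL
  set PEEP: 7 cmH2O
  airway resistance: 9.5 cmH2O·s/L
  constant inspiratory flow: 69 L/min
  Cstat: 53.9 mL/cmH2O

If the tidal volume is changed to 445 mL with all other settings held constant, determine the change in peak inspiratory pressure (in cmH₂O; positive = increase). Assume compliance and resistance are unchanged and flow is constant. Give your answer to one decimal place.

-0.7

PIP = Vt/C + R·V̇ + PEEP (constant-flow equation of motion).
Only the elastic term changes: ΔPIP = ΔVt / C = (445 − 485) / 53.9 = -0.7421 cmH2O.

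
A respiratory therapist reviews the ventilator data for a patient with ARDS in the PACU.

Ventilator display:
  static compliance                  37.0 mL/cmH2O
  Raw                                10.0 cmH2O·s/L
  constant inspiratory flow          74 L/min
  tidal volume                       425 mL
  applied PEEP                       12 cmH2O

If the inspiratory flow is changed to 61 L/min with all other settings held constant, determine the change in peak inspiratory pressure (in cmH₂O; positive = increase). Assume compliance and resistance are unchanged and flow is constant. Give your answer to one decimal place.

Flow: 74 L/min ÷ 60 = 1.2333 L/s.
New flow: 61 L/min ÷ 60 = 1.0167 L/s.
PIP = Vt/C + R·V̇ + PEEP (constant-flow equation of motion).
Only the resistive term changes: ΔPIP = R × ΔV̇ = 10.0 × (1.0167 − 1.2333) = 10.0 × -0.2166 = -2.166 cmH2O.

-2.2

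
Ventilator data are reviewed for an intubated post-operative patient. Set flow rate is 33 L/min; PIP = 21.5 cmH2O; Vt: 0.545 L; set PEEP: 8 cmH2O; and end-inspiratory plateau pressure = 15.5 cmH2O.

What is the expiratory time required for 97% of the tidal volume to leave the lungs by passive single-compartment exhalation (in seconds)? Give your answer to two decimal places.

Flow: 33 L/min ÷ 60 = 0.55 L/s.
R = (PIP − Pplat)/V̇ = (21.5 − 15.5) / 0.55 = 6.0/0.55 = 10.909 cmH2O·s/L.
C = Vt/(Pplat − PEEP) = 545.0 / (15.5 − 8) = 545.0/7.5 = 72.667 mL/cmH2O.
τ = R × C = 10.909 × 0.07267 L/cmH2O = 0.7928 s.
t = −τ·ln(1 − 0.97) = −0.7928·ln(0.03) = 2.78 s.

2.78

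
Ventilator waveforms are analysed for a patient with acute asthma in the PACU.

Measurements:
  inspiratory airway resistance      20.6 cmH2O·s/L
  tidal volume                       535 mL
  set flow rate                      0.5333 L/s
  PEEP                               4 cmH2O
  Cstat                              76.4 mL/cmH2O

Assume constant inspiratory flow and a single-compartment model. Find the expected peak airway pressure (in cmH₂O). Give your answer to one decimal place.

Equation of motion (constant flow): PIP = Vt/C + R·V̇ + PEEP.
PIP = 535/76.4 + 20.6×0.5333 + 4 = 7.003 + 10.986 + 4 = 21.989 cmH2O.

22.0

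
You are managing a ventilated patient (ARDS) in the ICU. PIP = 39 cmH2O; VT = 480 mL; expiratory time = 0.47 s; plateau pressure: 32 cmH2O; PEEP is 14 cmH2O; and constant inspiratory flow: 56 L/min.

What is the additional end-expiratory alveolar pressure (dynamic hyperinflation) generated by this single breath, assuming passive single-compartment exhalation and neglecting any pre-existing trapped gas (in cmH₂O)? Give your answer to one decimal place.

1.7

Flow: 56 L/min ÷ 60 = 0.9333 L/s.
R = (PIP − Pplat)/V̇ = (39 − 32) / 0.9333 = 7.0/0.9333 = 7.5 cmH2O·s/L.
C = Vt/(Pplat − PEEP) = 480.0 / (32 − 14) = 480.0/18.0 = 26.667 mL/cmH2O.
τ = R × C = 7.5 × 0.02667 L/cmH2O = 0.2 s.
Fraction remaining = e^(−Te/τ) = e^(−0.47/0.2) = 0.09537; trapped volume = 480.0 × 0.09537 = 45.778 mL.
Additional alveolar pressure from trapping ≈ V_trapped / C = 45.778 / 26.667 = 1.717 cmH2O.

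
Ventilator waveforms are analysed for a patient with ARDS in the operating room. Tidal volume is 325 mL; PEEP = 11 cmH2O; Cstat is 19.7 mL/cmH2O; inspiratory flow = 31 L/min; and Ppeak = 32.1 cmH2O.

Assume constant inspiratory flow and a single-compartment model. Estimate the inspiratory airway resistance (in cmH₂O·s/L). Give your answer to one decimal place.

8.9

Flow: 31 L/min ÷ 60 = 0.5167 L/s.
Equation of motion (constant flow): PIP = Vt/C + R·V̇ + PEEP.
R·V̇ = PIP − Vt/C − PEEP = 32.1 − 325/19.7 − 11 = 32.1 − 16.497 − 11 = 4.603 cmH2O.
R = 4.603 / 0.5167 = 8.908 cmH2O·s/L.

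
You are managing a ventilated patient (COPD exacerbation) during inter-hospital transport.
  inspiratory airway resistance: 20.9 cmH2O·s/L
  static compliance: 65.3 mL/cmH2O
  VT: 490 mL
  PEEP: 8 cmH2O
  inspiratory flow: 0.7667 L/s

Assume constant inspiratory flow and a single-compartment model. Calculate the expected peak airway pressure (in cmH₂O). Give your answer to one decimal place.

Equation of motion (constant flow): PIP = Vt/C + R·V̇ + PEEP.
PIP = 490/65.3 + 20.9×0.7667 + 8 = 7.504 + 16.024 + 8 = 31.528 cmH2O.

31.5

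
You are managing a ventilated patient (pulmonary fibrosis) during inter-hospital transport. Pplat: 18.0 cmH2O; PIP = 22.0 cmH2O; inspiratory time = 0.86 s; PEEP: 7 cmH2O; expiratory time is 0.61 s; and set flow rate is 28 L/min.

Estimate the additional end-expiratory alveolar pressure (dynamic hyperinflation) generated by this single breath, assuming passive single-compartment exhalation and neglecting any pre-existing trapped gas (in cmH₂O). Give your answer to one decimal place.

Flow: 28 L/min ÷ 60 = 0.4667 L/s.
Vt = flow × Ti = 0.4667 L/s × 0.86 s × 1000 mL/L = 401.36 mL.
R = (PIP − Pplat)/V̇ = (22.0 − 18.0) / 0.4667 = 4.0/0.4667 = 8.571 cmH2O·s/L.
C = Vt/(Pplat − PEEP) = 401.36 / (18.0 − 7) = 401.36/11.0 = 36.487 mL/cmH2O.
τ = R × C = 8.571 × 0.03649 L/cmH2O = 0.3128 s.
Fraction remaining = e^(−Te/τ) = e^(−0.61/0.3128) = 0.1423; trapped volume = 401.36 × 0.1423 = 57.114 mL.
Additional alveolar pressure from trapping ≈ V_trapped / C = 57.114 / 36.487 = 1.565 cmH2O.

1.6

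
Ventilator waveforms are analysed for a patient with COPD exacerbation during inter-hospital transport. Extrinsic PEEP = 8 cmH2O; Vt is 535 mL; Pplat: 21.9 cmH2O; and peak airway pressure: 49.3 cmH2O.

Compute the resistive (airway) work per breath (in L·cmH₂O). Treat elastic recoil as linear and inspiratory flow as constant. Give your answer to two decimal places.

With constant inspiratory flow the resistive pressure is constant at PIP − Pplat = 49.3 − 21.9 = 27.4 cmH2O, so resistive work = 27.4 × 0.535 = 14.659 L·cmH2O.

14.66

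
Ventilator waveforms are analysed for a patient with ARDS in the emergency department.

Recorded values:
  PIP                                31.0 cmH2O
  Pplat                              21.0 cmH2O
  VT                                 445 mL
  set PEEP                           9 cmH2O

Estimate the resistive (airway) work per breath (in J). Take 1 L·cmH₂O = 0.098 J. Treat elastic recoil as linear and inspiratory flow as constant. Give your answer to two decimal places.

With constant inspiratory flow the resistive pressure is constant at PIP − Pplat = 31.0 − 21.0 = 10.0 cmH2O, so resistive work = 10.0 × 0.445 = 4.45 L·cmH2O.
× 0.098 J/(L·cmH2O) → 0.4361 J.

0.44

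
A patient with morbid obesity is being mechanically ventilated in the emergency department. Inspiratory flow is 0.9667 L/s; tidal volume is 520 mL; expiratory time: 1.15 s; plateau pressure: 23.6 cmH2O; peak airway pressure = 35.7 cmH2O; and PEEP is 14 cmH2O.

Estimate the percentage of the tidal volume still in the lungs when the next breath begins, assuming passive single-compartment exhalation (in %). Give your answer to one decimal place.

18.3

R = (PIP − Pplat)/V̇ = (35.7 − 23.6) / 0.9667 = 12.1/0.9667 = 12.517 cmH2O·s/L.
C = Vt/(Pplat − PEEP) = 520.0 / (23.6 − 14) = 520.0/9.6 = 54.167 mL/cmH2O.
τ = R × C = 12.517 × 0.05417 L/cmH2O = 0.678 s.
Fraction remaining at end-expiration = e^(−Te/τ) = e^(−1.15/0.678) = 0.1834 → 18.34%.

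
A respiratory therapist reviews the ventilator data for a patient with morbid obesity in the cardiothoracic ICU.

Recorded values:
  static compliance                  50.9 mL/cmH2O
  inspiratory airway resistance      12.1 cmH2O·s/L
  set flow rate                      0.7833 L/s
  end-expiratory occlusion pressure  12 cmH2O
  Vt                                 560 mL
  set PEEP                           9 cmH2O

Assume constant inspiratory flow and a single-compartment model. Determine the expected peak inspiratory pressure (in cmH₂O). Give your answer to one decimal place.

Total PEEP = 12 cmH2O (set 9 + intrinsic 3); this is the baseline alveolar pressure.
Equation of motion (constant flow): PIP = Vt/C + R·V̇ + PEEP.
PIP = 560/50.9 + 12.1×0.7833 + 12 = 11.002 + 9.478 + 12 = 32.48 cmH2O.

32.5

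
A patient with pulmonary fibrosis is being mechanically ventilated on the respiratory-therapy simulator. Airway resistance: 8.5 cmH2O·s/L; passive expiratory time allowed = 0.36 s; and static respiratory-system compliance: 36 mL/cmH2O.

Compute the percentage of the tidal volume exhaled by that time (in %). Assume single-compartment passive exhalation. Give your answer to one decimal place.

τ = R × C = 8.5 × 36 mL/cmH2O = 8.5 × 0.036 L/cmH2O = 0.306 s.
Passive exhalation: V(t)/V₀ = e^(−t/τ) = e^(−0.36/0.306) = 0.3084.
Fraction exhaled = 1 − 0.3084 = 0.6916 → 69.16%.

69.2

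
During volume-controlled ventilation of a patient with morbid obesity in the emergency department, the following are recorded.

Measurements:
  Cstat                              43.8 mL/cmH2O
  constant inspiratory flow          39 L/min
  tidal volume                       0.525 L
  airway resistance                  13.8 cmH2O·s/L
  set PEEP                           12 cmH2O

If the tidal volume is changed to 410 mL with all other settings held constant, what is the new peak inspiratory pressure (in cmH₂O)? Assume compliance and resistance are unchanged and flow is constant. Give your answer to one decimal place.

Flow: 39 L/min ÷ 60 = 0.65 L/s.
PIP = Vt/C + R·V̇ + PEEP (constant-flow equation of motion).
Only the elastic term changes: ΔPIP = ΔVt / C = (410 − 525) / 43.8 = -2.626 cmH2O.
Original PIP = 525/43.8 + 13.8×0.65 + 12 = 32.956 cmH2O; new PIP = 32.956 + (-2.626) = 30.33 cmH2O.

30.3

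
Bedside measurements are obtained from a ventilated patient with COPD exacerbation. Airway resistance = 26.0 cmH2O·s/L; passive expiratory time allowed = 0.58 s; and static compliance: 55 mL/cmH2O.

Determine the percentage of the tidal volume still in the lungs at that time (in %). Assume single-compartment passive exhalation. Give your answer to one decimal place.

τ = R × C = 26.0 × 55 mL/cmH2O = 26.0 × 0.055 L/cmH2O = 1.43 s.
Passive exhalation: V(t)/V₀ = e^(−t/τ) = e^(−0.58/1.43) = 0.6666.
Fraction remaining = 0.6666 → 66.66%.

66.7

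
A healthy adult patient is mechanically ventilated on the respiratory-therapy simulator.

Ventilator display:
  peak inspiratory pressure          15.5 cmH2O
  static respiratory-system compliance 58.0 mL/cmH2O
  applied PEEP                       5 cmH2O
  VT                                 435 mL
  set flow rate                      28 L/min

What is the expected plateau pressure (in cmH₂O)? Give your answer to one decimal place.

12.5

Pplat = PEEP + Vt / Cstat = 5 + 435 / 58.0 = 5 + 7.5 = 12.5 cmH2O.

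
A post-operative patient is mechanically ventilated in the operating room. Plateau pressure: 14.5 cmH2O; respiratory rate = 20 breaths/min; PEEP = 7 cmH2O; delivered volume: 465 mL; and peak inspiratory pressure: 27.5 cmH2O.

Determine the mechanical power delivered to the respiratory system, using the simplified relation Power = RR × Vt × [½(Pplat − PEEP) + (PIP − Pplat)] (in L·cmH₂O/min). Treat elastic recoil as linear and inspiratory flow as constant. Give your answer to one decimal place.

155.8

Per-breath work = Vt × [½(Pplat−PEEP) + (PIP−Pplat)] = 0.465 × [0.5×7.5 + 13.0] = 0.465 × 16.75 = 7.789 L·cmH2O.
Power = 20 × 7.789 = 155.78 L·cmH2O/min.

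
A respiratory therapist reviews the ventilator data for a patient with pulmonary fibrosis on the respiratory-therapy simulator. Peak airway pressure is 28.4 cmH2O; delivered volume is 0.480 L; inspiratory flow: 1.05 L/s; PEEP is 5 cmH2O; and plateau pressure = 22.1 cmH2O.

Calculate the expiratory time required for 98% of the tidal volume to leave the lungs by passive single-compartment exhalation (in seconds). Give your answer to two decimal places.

R = (PIP − Pplat)/V̇ = (28.4 − 22.1) / 1.05 = 6.3/1.05 = 6.0 cmH2O·s/L.
C = Vt/(Pplat − PEEP) = 480.0 / (22.1 − 5) = 480.0/17.1 = 28.07 mL/cmH2O.
τ = R × C = 6.0 × 0.02807 L/cmH2O = 0.1684 s.
t = −τ·ln(1 − 0.98) = −0.1684·ln(0.02) = 0.6588 s.

0.66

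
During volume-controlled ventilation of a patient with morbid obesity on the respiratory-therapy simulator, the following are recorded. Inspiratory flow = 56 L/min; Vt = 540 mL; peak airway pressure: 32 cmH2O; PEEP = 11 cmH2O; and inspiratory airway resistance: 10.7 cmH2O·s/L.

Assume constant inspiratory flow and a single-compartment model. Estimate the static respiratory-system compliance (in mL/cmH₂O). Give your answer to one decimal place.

Flow: 56 L/min ÷ 60 = 0.9333 L/s.
Equation of motion (constant flow): PIP = Vt/C + R·V̇ + PEEP.
Vt/C = PIP − R·V̇ − PEEP = 32 − 10.7×0.9333 − 11 = 32 − 9.986 − 11 = 11.014 cmH2O.
C = Vt / 11.014 = 540 / 11.014 = 49.029 mL/cmH2O.

49.0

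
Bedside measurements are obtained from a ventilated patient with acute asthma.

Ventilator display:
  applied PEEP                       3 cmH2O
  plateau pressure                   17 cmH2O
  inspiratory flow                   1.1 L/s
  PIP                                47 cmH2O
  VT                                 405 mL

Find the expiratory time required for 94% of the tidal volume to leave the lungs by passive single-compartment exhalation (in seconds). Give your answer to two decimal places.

2.22

R = (PIP − Pplat)/V̇ = (47 − 17) / 1.1 = 30.0/1.1 = 27.273 cmH2O·s/L.
C = Vt/(Pplat − PEEP) = 405.0 / (17 − 3) = 405.0/14.0 = 28.929 mL/cmH2O.
τ = R × C = 27.273 × 0.02893 L/cmH2O = 0.789 s.
t = −τ·ln(1 − 0.94) = −0.789·ln(0.06) = 2.22 s.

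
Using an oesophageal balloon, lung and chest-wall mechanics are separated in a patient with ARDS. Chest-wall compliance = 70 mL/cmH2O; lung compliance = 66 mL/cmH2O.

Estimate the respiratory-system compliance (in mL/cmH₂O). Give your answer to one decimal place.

Lung and chest wall are elastances in series: 1/Crs = 1/CL + 1/Ccw.
1/Crs = 1/66 + 1/70 = 0.02944.
Crs = 33.967 mL/cmH2O.

34.0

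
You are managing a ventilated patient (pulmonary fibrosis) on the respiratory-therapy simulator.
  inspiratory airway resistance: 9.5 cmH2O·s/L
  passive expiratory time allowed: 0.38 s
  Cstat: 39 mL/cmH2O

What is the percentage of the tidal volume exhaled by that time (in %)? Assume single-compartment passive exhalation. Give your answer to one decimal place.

64.1

τ = R × C = 9.5 × 39 mL/cmH2O = 9.5 × 0.039 L/cmH2O = 0.3705 s.
Passive exhalation: V(t)/V₀ = e^(−t/τ) = e^(−0.38/0.3705) = 0.3586.
Fraction exhaled = 1 − 0.3586 = 0.6414 → 64.14%.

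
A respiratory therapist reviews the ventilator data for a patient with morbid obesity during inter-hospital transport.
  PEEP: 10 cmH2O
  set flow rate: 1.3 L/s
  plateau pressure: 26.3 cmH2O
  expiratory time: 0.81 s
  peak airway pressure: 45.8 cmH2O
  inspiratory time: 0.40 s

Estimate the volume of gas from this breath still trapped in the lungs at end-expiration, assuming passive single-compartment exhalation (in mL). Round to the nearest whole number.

Vt = flow × Ti = 1.3 L/s × 0.40 s × 1000 mL/L = 520.0 mL.
R = (PIP − Pplat)/V̇ = (45.8 − 26.3) / 1.3 = 19.5/1.3 = 15.0 cmH2O·s/L.
C = Vt/(Pplat − PEEP) = 520.0 / (26.3 − 10) = 520.0/16.3 = 31.902 mL/cmH2O.
τ = R × C = 15.0 × 0.0319 L/cmH2O = 0.4785 s.
Fraction remaining = e^(−Te/τ) = e^(−0.81/0.4785) = 0.184.
Trapped volume = 520.0 × 0.184 = 95.68 mL.

96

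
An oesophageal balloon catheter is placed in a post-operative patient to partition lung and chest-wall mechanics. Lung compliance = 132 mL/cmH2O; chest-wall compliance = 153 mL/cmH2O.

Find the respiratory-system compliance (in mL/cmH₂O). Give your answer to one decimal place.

70.9

Lung and chest wall are elastances in series: 1/Crs = 1/CL + 1/Ccw.
1/Crs = 1/132 + 1/153 = 0.01411.
Crs = 70.872 mL/cmH2O.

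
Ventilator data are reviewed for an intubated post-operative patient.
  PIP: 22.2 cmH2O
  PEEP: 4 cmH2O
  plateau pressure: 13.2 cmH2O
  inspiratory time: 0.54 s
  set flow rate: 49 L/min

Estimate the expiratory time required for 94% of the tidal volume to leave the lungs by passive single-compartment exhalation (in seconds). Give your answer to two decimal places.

Flow: 49 L/min ÷ 60 = 0.8167 L/s.
Vt = flow × Ti = 0.8167 L/s × 0.54 s × 1000 mL/L = 441.02 mL.
R = (PIP − Pplat)/V̇ = (22.2 − 13.2) / 0.8167 = 9.0/0.8167 = 11.02 cmH2O·s/L.
C = Vt/(Pplat − PEEP) = 441.02 / (13.2 − 4) = 441.02/9.2 = 47.937 mL/cmH2O.
τ = R × C = 11.02 × 0.04794 L/cmH2O = 0.5283 s.
t = −τ·ln(1 − 0.94) = −0.5283·ln(0.06) = 1.486 s.

1.49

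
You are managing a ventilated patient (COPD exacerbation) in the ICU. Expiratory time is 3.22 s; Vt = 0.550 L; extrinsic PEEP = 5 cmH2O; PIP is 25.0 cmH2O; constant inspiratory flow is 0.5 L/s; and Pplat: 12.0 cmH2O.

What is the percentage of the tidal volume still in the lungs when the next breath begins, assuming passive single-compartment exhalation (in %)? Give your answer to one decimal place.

20.7

R = (PIP − Pplat)/V̇ = (25.0 − 12.0) / 0.5 = 13.0/0.5 = 26.0 cmH2O·s/L.
C = Vt/(Pplat − PEEP) = 550.0 / (12.0 − 5) = 550.0/7.0 = 78.571 mL/cmH2O.
τ = R × C = 26.0 × 0.07857 L/cmH2O = 2.043 s.
Fraction remaining at end-expiration = e^(−Te/τ) = e^(−3.22/2.043) = 0.2068 → 20.68%.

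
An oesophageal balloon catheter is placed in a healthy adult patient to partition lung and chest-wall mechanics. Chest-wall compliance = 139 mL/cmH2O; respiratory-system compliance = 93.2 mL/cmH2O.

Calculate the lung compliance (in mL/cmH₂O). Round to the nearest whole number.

1/CL = 1/Crs − 1/Ccw.
1/CL = 1/93.2 − 1/139 = 0.003535.
CL = 282.89 mL/cmH2O.

283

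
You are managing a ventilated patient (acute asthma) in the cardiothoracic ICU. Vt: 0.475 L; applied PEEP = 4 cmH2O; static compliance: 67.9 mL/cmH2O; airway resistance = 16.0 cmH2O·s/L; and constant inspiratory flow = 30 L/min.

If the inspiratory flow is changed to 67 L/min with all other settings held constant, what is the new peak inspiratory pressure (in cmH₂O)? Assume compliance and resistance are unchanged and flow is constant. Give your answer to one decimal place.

Flow: 30 L/min ÷ 60 = 0.5 L/s.
New flow: 67 L/min ÷ 60 = 1.1167 L/s.
PIP = Vt/C + R·V̇ + PEEP (constant-flow equation of motion).
Only the resistive term changes: ΔPIP = R × ΔV̇ = 16.0 × (1.1167 − 0.5) = 16.0 × 0.6167 = 9.867 cmH2O.
Original PIP = 475/67.9 + 16.0×0.5 + 4 = 18.996 cmH2O; new PIP = 18.996 + (9.867) = 28.863 cmH2O.

28.9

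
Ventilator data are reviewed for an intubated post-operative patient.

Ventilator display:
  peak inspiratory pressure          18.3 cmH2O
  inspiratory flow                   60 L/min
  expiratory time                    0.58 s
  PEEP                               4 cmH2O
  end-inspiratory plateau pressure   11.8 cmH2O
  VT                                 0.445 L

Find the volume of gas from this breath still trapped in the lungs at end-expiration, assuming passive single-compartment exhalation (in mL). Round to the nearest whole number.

93

Flow: 60 L/min ÷ 60 = 1 L/s.
R = (PIP − Pplat)/V̇ = (18.3 − 11.8) / 1 = 6.5/1 = 6.5 cmH2O·s/L.
C = Vt/(Pplat − PEEP) = 445.0 / (11.8 − 4) = 445.0/7.8 = 57.051 mL/cmH2O.
τ = R × C = 6.5 × 0.05705 L/cmH2O = 0.3708 s.
Fraction remaining = e^(−Te/τ) = e^(−0.58/0.3708) = 0.2093.
Trapped volume = 445.0 × 0.2093 = 93.139 mL.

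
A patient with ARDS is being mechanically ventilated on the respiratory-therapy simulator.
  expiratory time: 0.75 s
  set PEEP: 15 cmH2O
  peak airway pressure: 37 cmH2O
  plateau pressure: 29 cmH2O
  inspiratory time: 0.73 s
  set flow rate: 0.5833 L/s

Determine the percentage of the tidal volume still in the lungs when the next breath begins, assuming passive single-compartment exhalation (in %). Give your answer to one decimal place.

Vt = flow × Ti = 0.5833 L/s × 0.73 s × 1000 mL/L = 425.81 mL.
R = (PIP − Pplat)/V̇ = (37 − 29) / 0.5833 = 8.0/0.5833 = 13.715 cmH2O·s/L.
C = Vt/(Pplat − PEEP) = 425.81 / (29 − 15) = 425.81/14.0 = 30.415 mL/cmH2O.
τ = R × C = 13.715 × 0.03042 L/cmH2O = 0.4172 s.
Fraction remaining at end-expiration = e^(−Te/τ) = e^(−0.75/0.4172) = 0.1657 → 16.57%.

16.6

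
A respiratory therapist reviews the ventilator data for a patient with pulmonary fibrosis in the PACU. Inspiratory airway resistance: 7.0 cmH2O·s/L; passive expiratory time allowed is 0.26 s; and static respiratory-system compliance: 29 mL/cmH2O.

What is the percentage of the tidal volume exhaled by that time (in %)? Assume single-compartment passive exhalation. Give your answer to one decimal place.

τ = R × C = 7.0 × 29 mL/cmH2O = 7.0 × 0.029 L/cmH2O = 0.203 s.
Passive exhalation: V(t)/V₀ = e^(−t/τ) = e^(−0.26/0.203) = 0.2778.
Fraction exhaled = 1 − 0.2778 = 0.7222 → 72.22%.

72.2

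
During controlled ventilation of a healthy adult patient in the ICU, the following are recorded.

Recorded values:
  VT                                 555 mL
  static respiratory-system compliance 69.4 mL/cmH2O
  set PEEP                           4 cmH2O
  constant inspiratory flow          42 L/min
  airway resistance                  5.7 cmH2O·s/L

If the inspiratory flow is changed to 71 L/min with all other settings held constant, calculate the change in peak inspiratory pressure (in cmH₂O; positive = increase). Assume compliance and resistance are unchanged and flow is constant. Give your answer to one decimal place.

Flow: 42 L/min ÷ 60 = 0.7 L/s.
New flow: 71 L/min ÷ 60 = 1.1833 L/s.
PIP = Vt/C + R·V̇ + PEEP (constant-flow equation of motion).
Only the resistive term changes: ΔPIP = R × ΔV̇ = 5.7 × (1.1833 − 0.7) = 5.7 × 0.4833 = 2.755 cmH2O.

2.8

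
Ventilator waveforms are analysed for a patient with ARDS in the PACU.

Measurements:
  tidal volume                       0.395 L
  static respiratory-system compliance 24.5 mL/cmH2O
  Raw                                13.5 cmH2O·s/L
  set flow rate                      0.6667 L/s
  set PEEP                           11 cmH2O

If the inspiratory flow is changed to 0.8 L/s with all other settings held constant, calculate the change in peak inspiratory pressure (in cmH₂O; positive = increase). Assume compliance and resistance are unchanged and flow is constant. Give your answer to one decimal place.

PIP = Vt/C + R·V̇ + PEEP (constant-flow equation of motion).
Only the resistive term changes: ΔPIP = R × ΔV̇ = 13.5 × (0.8 − 0.6667) = 13.5 × 0.1333 = 1.8 cmH2O.

1.8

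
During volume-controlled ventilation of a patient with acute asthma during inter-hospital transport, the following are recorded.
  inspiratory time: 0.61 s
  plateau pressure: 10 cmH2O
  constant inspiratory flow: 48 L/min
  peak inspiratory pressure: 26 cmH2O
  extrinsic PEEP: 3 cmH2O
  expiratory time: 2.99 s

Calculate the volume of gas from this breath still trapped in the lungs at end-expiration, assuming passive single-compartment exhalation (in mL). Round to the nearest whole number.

57

Flow: 48 L/min ÷ 60 = 0.8 L/s.
Vt = flow × Ti = 0.8 L/s × 0.61 s × 1000 mL/L = 488.0 mL.
R = (PIP − Pplat)/V̇ = (26 − 10) / 0.8 = 16.0/0.8 = 20.0 cmH2O·s/L.
C = Vt/(Pplat − PEEP) = 488.0 / (10 − 3) = 488.0/7.0 = 69.714 mL/cmH2O.
τ = R × C = 20.0 × 0.06971 L/cmH2O = 1.394 s.
Fraction remaining = e^(−Te/τ) = e^(−2.99/1.394) = 0.1171.
Trapped volume = 488.0 × 0.1171 = 57.145 mL.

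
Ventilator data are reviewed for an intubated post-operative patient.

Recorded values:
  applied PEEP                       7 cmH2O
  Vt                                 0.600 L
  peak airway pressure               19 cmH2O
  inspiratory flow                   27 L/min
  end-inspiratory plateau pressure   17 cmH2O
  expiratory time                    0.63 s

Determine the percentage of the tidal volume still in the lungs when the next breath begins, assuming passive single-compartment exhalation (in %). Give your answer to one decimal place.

9.4

Flow: 27 L/min ÷ 60 = 0.45 L/s.
R = (PIP − Pplat)/V̇ = (19 − 17) / 0.45 = 2.0/0.45 = 4.444 cmH2O·s/L.
C = Vt/(Pplat − PEEP) = 600.0 / (17 − 7) = 600.0/10.0 = 60.0 mL/cmH2O.
τ = R × C = 4.444 × 0.06 L/cmH2O = 0.2666 s.
Fraction remaining at end-expiration = e^(−Te/τ) = e^(−0.63/0.2666) = 0.09413 → 9.413%.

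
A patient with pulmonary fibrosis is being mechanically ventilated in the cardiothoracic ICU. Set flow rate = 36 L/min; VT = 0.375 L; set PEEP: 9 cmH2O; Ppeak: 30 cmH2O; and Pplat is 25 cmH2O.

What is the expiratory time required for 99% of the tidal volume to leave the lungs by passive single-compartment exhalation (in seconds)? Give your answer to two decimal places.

0.90

Flow: 36 L/min ÷ 60 = 0.6 L/s.
R = (PIP − Pplat)/V̇ = (30 − 25) / 0.6 = 5.0/0.6 = 8.333 cmH2O·s/L.
C = Vt/(Pplat − PEEP) = 375.0 / (25 − 9) = 375.0/16.0 = 23.438 mL/cmH2O.
τ = R × C = 8.333 × 0.02344 L/cmH2O = 0.1953 s.
t = −τ·ln(1 − 0.99) = −0.1953·ln(0.01) = 0.8994 s.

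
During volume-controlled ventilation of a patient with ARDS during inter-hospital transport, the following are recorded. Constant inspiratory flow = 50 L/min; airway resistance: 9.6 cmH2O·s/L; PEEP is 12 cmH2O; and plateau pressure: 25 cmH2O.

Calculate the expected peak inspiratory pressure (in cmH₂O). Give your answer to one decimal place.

Flow: 50 L/min ÷ 60 = 0.8333 L/s.
PIP = Pplat + Raw × flow = 25 + 9.6 × 0.8333 = 25 + 8.0 = 33.0 cmH2O.

33.0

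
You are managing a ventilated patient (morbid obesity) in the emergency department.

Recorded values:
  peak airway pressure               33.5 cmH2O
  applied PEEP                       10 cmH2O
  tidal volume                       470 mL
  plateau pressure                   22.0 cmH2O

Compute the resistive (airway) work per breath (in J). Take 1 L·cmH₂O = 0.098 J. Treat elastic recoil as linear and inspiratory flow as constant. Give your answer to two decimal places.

0.53

With constant inspiratory flow the resistive pressure is constant at PIP − Pplat = 33.5 − 22.0 = 11.5 cmH2O, so resistive work = 11.5 × 0.470 = 5.405 L·cmH2O.
× 0.098 J/(L·cmH2O) → 0.5297 J.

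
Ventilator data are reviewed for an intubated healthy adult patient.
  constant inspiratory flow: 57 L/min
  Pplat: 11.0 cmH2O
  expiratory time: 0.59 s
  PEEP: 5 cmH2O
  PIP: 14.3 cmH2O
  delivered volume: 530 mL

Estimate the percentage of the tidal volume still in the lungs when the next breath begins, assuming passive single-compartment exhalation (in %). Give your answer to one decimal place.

Flow: 57 L/min ÷ 60 = 0.95 L/s.
R = (PIP − Pplat)/V̇ = (14.3 − 11.0) / 0.95 = 3.3/0.95 = 3.474 cmH2O·s/L.
C = Vt/(Pplat − PEEP) = 530.0 / (11.0 − 5) = 530.0/6.0 = 88.333 mL/cmH2O.
τ = R × C = 3.474 × 0.08833 L/cmH2O = 0.3069 s.
Fraction remaining at end-expiration = e^(−Te/τ) = e^(−0.59/0.3069) = 0.1462 → 14.62%.

14.6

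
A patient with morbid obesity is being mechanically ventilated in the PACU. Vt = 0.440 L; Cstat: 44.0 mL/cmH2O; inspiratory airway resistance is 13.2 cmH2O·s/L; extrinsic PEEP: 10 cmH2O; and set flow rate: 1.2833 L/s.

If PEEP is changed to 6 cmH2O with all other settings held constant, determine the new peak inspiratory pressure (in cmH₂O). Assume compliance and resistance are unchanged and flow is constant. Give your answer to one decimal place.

PIP = Vt/C + R·V̇ + PEEP (constant-flow equation of motion).
Only the baseline term changes: ΔPIP = ΔPEEP = 6 − 10 = -4.0 cmH2O.
Original PIP = 440/44.0 + 13.2×1.2833 + 10 = 36.94 cmH2O; new PIP = 36.94 + (-4.0) = 32.94 cmH2O.

32.9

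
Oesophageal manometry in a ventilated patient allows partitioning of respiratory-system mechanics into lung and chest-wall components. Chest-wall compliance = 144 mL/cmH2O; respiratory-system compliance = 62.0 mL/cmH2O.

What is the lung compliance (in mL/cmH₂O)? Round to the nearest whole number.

109

1/CL = 1/Crs − 1/Ccw.
1/CL = 1/62.0 − 1/144 = 0.009185.
CL = 108.87 mL/cmH2O.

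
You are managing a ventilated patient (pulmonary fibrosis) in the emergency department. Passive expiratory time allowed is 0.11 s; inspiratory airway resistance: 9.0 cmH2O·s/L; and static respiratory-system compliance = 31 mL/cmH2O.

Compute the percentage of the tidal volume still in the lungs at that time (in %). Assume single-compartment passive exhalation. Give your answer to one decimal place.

67.4

τ = R × C = 9.0 × 31 mL/cmH2O = 9.0 × 0.031 L/cmH2O = 0.279 s.
Passive exhalation: V(t)/V₀ = e^(−t/τ) = e^(−0.11/0.279) = 0.6742.
Fraction remaining = 0.6742 → 67.42%.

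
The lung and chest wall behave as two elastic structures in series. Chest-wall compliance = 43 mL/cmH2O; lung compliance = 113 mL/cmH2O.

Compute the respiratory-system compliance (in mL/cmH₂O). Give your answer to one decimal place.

Lung and chest wall are elastances in series: 1/Crs = 1/CL + 1/Ccw.
1/Crs = 1/113 + 1/43 = 0.03211.
Crs = 31.143 mL/cmH2O.

31.1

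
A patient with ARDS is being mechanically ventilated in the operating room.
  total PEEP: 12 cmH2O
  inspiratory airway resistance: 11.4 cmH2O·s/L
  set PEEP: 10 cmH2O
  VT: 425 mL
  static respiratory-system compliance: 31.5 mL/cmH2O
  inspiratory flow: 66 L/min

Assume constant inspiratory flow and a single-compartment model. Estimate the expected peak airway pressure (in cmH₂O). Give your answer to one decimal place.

Flow: 66 L/min ÷ 60 = 1.1 L/s.
Total PEEP = 12 cmH2O (set 10 + intrinsic 2); this is the baseline alveolar pressure.
Equation of motion (constant flow): PIP = Vt/C + R·V̇ + PEEP.
PIP = 425/31.5 + 11.4×1.1 + 12 = 13.492 + 12.54 + 12 = 38.032 cmH2O.

38.0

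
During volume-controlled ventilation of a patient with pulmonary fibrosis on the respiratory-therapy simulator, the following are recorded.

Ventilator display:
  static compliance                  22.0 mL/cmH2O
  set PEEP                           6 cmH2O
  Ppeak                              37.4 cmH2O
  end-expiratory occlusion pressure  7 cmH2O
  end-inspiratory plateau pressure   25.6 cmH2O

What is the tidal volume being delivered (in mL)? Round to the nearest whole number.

End-expiratory occlusion gives total PEEP = 7 cmH2O (intrinsic PEEP = 7 − 6 = 1). Use total PEEP for the elastic gradient.
Vt = Cstat × (Pplat − PEEPtotal) = 22.0 × (25.6 − 7) = 22.0 × 18.6 = 409.2 mL.

409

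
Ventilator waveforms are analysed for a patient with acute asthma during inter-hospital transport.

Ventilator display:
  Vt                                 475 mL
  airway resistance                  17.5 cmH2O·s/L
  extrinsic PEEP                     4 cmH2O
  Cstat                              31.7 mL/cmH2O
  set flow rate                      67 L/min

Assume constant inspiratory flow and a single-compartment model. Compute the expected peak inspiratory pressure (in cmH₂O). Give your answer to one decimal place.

38.5

Flow: 67 L/min ÷ 60 = 1.1167 L/s.
Equation of motion (constant flow): PIP = Vt/C + R·V̇ + PEEP.
PIP = 475/31.7 + 17.5×1.1167 + 4 = 14.984 + 19.542 + 4 = 38.526 cmH2O.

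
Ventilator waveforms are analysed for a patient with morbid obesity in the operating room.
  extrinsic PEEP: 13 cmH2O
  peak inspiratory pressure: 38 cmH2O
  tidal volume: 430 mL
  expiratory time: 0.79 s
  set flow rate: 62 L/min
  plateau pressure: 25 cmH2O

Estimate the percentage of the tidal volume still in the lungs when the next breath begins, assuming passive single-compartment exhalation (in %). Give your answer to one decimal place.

17.3

Flow: 62 L/min ÷ 60 = 1.0333 L/s.
R = (PIP − Pplat)/V̇ = (38 − 25) / 1.0333 = 13.0/1.0333 = 12.581 cmH2O·s/L.
C = Vt/(Pplat − PEEP) = 430.0 / (25 − 13) = 430.0/12.0 = 35.833 mL/cmH2O.
τ = R × C = 12.581 × 0.03583 L/cmH2O = 0.4508 s.
Fraction remaining at end-expiration = e^(−Te/τ) = e^(−0.79/0.4508) = 0.1734 → 17.34%.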